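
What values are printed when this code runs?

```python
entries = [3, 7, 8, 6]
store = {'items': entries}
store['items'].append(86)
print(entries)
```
[3, 7, 8, 6, 86]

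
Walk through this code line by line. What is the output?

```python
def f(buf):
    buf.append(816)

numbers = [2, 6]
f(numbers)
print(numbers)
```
[2, 6, 816]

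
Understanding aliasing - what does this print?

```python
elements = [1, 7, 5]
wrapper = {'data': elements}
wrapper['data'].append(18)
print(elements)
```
[1, 7, 5, 18]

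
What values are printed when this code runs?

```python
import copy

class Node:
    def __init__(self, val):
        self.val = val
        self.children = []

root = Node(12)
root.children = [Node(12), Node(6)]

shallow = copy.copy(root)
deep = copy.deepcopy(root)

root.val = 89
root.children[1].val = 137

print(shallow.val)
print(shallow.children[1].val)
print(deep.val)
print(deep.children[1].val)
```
12
137
12
6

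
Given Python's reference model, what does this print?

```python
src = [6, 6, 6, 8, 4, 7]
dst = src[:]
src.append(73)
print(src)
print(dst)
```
[6, 6, 6, 8, 4, 7, 73]
[6, 6, 6, 8, 4, 7]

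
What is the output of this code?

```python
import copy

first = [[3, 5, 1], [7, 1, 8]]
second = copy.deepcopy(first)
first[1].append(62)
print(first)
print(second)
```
[[3, 5, 1], [7, 1, 8, 62]]
[[3, 5, 1], [7, 1, 8]]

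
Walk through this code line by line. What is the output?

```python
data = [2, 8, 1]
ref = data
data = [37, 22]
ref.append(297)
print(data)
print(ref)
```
[37, 22]
[2, 8, 1, 297]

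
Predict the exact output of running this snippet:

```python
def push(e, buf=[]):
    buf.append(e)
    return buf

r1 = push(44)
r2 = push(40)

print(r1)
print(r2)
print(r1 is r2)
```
[44, 40]
[44, 40]
True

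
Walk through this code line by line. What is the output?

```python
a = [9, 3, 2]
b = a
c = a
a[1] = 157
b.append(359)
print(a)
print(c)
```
[9, 157, 2, 359]
[9, 157, 2, 359]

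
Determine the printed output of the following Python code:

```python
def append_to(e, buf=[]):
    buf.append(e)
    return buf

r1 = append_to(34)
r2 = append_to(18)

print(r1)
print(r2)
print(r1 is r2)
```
[34, 18]
[34, 18]
True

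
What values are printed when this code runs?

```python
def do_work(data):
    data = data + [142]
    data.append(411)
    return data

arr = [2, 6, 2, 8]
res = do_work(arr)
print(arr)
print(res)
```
[2, 6, 2, 8]
[2, 6, 2, 8, 142, 411]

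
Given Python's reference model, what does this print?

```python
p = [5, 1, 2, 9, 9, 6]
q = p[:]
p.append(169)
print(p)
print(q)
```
[5, 1, 2, 9, 9, 6, 169]
[5, 1, 2, 9, 9, 6]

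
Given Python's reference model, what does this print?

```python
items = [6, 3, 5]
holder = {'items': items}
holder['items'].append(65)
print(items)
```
[6, 3, 5, 65]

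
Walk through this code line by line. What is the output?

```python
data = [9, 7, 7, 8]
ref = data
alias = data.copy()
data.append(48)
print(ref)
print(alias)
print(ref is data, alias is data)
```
[9, 7, 7, 8, 48]
[9, 7, 7, 8]
True False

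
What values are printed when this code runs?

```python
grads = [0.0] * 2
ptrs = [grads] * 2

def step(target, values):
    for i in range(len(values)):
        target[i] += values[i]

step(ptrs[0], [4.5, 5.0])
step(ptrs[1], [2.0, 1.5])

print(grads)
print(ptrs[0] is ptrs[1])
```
[6.5, 6.5]
True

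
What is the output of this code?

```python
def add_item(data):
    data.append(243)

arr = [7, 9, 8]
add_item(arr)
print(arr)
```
[7, 9, 8, 243]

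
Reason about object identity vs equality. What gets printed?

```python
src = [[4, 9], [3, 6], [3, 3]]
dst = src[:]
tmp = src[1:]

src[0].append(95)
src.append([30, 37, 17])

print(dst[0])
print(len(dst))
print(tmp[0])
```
[4, 9, 95]
3
[3, 6]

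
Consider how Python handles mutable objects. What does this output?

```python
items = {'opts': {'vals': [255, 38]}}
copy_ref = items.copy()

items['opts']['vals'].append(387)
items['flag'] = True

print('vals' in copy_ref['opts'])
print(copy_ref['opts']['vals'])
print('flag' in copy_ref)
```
True
[255, 38, 387]
False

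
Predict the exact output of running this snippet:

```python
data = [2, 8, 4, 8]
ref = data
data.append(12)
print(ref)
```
[2, 8, 4, 8, 12]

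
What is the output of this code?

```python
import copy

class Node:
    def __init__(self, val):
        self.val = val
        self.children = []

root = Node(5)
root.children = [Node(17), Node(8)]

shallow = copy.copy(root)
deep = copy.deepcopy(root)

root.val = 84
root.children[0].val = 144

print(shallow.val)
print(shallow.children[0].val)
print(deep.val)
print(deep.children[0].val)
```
5
144
5
17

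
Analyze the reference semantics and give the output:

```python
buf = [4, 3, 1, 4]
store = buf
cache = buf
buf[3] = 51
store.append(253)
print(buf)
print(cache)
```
[4, 3, 1, 51, 253]
[4, 3, 1, 51, 253]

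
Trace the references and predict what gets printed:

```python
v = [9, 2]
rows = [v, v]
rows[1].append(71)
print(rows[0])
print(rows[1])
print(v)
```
[9, 2, 71]
[9, 2, 71]
[9, 2, 71]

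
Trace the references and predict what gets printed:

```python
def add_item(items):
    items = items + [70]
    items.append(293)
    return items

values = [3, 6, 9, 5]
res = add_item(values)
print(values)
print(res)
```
[3, 6, 9, 5]
[3, 6, 9, 5, 70, 293]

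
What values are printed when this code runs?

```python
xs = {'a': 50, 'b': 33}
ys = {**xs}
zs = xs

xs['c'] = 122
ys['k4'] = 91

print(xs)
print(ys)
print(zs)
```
{'a': 50, 'b': 33, 'c': 122}
{'a': 50, 'b': 33, 'k4': 91}
{'a': 50, 'b': 33, 'c': 122}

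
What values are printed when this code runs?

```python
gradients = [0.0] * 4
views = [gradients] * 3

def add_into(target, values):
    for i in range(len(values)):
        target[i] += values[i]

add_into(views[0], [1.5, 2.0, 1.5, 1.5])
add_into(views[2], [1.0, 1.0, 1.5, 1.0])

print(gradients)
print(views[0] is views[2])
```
[2.5, 3.0, 3.0, 2.5]
True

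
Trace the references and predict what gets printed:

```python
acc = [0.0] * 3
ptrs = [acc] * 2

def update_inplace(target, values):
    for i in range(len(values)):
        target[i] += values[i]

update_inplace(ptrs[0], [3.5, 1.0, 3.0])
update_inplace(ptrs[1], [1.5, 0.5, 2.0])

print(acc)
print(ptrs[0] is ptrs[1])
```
[5.0, 1.5, 5.0]
True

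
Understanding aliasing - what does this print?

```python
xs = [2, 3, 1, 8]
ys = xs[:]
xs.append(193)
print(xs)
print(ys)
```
[2, 3, 1, 8, 193]
[2, 3, 1, 8]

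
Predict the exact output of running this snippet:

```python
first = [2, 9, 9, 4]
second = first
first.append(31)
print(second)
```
[2, 9, 9, 4, 31]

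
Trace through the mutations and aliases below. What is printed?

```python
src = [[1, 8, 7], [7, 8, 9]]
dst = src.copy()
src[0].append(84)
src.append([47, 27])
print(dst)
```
[[1, 8, 7, 84], [7, 8, 9]]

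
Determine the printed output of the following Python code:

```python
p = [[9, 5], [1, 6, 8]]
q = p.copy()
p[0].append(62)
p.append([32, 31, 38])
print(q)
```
[[9, 5, 62], [1, 6, 8]]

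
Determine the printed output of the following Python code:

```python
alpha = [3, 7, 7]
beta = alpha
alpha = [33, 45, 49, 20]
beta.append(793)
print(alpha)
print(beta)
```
[33, 45, 49, 20]
[3, 7, 7, 793]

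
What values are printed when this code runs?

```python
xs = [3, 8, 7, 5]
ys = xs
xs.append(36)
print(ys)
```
[3, 8, 7, 5, 36]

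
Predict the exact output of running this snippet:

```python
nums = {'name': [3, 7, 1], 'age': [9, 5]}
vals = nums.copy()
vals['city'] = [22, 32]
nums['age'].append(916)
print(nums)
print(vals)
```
{'name': [3, 7, 1], 'age': [9, 5, 916]}
{'name': [3, 7, 1], 'age': [9, 5, 916], 'city': [22, 32]}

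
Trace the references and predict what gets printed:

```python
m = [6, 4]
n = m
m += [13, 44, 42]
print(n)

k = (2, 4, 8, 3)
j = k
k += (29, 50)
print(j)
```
[6, 4, 13, 44, 42]
(2, 4, 8, 3)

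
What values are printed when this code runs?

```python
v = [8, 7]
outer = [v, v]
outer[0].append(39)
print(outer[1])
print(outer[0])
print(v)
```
[8, 7, 39]
[8, 7, 39]
[8, 7, 39]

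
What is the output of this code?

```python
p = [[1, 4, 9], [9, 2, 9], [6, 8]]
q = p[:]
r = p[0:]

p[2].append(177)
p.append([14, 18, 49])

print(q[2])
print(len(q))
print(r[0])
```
[6, 8, 177]
3
[1, 4, 9]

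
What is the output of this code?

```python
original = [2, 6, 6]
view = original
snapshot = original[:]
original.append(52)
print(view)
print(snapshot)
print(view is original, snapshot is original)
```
[2, 6, 6, 52]
[2, 6, 6]
True False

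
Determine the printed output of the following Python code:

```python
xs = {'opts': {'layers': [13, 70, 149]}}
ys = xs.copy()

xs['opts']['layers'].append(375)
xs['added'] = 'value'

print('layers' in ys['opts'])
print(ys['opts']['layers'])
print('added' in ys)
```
True
[13, 70, 149, 375]
False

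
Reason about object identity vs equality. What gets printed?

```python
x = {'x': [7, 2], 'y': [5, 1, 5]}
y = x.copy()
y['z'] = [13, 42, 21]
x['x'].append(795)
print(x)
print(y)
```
{'x': [7, 2, 795], 'y': [5, 1, 5]}
{'x': [7, 2, 795], 'y': [5, 1, 5], 'z': [13, 42, 21]}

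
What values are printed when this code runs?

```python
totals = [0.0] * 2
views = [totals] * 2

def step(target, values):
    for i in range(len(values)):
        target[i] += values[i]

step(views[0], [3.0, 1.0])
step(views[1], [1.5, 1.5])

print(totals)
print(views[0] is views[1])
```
[4.5, 2.5]
True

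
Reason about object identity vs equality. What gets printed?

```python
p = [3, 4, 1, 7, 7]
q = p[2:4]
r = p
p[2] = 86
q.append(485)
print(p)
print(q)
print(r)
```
[3, 4, 86, 7, 7]
[1, 7, 485]
[3, 4, 86, 7, 7]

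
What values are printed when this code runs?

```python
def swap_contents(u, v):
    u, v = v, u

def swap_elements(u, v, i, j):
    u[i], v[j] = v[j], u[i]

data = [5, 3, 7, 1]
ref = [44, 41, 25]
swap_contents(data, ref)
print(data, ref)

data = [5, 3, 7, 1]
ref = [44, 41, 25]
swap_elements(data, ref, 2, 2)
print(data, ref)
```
[5, 3, 7, 1] [44, 41, 25]
[5, 3, 25, 1] [44, 41, 7]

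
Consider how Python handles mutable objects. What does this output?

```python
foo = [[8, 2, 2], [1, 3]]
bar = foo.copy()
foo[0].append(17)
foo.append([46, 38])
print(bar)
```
[[8, 2, 2, 17], [1, 3]]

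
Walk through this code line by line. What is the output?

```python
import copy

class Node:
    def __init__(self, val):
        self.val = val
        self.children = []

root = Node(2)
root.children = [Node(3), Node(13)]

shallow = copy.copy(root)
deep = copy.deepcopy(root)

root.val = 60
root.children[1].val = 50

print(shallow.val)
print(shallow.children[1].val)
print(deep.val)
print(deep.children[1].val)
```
2
50
2
13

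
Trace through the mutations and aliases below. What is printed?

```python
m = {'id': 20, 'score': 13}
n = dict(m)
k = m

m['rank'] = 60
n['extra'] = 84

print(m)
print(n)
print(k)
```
{'id': 20, 'score': 13, 'rank': 60}
{'id': 20, 'score': 13, 'extra': 84}
{'id': 20, 'score': 13, 'rank': 60}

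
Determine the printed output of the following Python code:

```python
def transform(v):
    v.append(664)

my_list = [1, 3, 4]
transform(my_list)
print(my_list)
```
[1, 3, 4, 664]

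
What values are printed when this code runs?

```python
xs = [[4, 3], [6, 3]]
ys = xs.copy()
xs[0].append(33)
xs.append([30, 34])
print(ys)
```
[[4, 3, 33], [6, 3]]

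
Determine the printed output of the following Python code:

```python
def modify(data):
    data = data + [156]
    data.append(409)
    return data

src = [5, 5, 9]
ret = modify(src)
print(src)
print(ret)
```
[5, 5, 9]
[5, 5, 9, 156, 409]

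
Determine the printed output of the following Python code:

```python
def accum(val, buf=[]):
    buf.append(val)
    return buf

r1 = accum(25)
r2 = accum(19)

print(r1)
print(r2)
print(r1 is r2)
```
[25, 19]
[25, 19]
True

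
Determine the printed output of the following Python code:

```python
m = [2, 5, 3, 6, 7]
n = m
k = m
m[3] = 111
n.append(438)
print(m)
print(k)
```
[2, 5, 3, 111, 7, 438]
[2, 5, 3, 111, 7, 438]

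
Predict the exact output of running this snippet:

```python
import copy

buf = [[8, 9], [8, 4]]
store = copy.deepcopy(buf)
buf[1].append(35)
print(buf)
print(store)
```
[[8, 9], [8, 4, 35]]
[[8, 9], [8, 4]]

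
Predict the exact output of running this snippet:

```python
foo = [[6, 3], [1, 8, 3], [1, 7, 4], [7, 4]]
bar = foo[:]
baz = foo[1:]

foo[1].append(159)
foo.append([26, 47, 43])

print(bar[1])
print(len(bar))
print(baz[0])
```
[1, 8, 3, 159]
4
[1, 8, 3, 159]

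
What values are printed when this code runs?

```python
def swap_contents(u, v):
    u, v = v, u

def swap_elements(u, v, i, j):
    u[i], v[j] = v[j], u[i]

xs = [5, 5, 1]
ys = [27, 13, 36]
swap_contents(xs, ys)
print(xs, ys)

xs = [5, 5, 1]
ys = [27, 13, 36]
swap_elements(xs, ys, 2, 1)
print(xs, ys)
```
[5, 5, 1] [27, 13, 36]
[5, 5, 13] [27, 1, 36]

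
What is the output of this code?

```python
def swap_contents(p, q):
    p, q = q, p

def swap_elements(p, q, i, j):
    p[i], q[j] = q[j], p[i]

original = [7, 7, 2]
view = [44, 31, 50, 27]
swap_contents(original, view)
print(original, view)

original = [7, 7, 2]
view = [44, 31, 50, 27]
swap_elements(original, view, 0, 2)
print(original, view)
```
[7, 7, 2] [44, 31, 50, 27]
[50, 7, 2] [44, 31, 7, 27]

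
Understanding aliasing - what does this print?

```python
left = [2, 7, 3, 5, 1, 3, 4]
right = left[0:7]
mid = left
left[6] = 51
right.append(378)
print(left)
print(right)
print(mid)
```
[2, 7, 3, 5, 1, 3, 51]
[2, 7, 3, 5, 1, 3, 4, 378]
[2, 7, 3, 5, 1, 3, 51]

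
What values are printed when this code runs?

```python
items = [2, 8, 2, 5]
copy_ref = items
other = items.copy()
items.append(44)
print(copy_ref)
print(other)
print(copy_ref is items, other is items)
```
[2, 8, 2, 5, 44]
[2, 8, 2, 5]
True False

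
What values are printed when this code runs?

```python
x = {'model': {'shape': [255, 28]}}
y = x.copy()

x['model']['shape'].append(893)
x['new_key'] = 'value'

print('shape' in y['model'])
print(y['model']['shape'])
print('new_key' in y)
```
True
[255, 28, 893]
False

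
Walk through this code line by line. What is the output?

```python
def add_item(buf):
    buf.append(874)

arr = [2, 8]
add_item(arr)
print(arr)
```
[2, 8, 874]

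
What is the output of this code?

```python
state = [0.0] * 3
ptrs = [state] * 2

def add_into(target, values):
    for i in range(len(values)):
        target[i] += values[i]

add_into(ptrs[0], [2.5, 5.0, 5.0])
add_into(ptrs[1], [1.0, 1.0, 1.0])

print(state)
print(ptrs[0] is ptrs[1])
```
[3.5, 6.0, 6.0]
True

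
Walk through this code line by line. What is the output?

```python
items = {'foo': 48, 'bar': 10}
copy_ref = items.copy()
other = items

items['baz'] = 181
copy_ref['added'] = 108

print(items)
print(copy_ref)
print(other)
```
{'foo': 48, 'bar': 10, 'baz': 181}
{'foo': 48, 'bar': 10, 'added': 108}
{'foo': 48, 'bar': 10, 'baz': 181}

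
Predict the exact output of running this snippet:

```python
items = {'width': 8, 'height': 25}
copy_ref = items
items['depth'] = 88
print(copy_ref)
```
{'width': 8, 'height': 25, 'depth': 88}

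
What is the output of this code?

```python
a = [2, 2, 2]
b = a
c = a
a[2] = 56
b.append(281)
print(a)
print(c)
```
[2, 2, 56, 281]
[2, 2, 56, 281]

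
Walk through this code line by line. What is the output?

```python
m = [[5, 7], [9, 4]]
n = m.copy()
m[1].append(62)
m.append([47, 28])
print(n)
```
[[5, 7], [9, 4, 62]]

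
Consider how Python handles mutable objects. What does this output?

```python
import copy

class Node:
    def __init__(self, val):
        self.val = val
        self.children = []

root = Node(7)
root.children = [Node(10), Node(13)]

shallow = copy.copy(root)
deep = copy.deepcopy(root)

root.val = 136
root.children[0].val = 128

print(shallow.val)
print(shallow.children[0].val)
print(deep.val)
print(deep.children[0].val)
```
7
128
7
10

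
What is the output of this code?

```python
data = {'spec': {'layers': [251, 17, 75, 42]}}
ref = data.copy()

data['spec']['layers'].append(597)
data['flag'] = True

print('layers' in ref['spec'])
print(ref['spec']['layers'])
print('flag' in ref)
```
True
[251, 17, 75, 42, 597]
False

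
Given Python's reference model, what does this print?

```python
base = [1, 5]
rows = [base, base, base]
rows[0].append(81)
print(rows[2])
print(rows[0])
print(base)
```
[1, 5, 81]
[1, 5, 81]
[1, 5, 81]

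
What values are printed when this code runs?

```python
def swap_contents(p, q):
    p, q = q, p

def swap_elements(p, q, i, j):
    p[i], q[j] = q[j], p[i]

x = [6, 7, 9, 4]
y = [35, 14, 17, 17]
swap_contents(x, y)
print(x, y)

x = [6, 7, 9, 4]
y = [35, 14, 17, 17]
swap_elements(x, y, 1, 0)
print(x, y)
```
[6, 7, 9, 4] [35, 14, 17, 17]
[6, 35, 9, 4] [7, 14, 17, 17]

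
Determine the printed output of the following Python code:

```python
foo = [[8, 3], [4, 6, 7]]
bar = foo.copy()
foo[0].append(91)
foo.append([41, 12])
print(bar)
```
[[8, 3, 91], [4, 6, 7]]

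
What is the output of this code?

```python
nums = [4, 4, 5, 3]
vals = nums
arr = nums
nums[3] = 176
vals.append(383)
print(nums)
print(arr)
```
[4, 4, 5, 176, 383]
[4, 4, 5, 176, 383]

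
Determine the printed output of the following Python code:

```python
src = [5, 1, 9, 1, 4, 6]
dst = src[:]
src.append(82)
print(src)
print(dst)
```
[5, 1, 9, 1, 4, 6, 82]
[5, 1, 9, 1, 4, 6]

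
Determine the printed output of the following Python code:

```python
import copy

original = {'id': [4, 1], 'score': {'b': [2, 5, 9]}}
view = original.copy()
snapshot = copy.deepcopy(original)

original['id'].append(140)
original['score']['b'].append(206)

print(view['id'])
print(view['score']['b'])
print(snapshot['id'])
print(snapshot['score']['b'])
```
[4, 1, 140]
[2, 5, 9, 206]
[4, 1]
[2, 5, 9]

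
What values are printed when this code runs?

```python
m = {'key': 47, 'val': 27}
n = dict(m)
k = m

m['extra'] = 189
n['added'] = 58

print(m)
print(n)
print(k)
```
{'key': 47, 'val': 27, 'extra': 189}
{'key': 47, 'val': 27, 'added': 58}
{'key': 47, 'val': 27, 'extra': 189}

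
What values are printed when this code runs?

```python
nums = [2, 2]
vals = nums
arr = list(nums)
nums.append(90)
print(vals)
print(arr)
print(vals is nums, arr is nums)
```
[2, 2, 90]
[2, 2]
True False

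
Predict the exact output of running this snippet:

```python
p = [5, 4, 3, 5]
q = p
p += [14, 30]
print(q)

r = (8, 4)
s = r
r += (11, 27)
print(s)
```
[5, 4, 3, 5, 14, 30]
(8, 4)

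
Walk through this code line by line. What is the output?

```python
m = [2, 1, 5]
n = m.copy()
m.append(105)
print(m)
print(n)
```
[2, 1, 5, 105]
[2, 1, 5]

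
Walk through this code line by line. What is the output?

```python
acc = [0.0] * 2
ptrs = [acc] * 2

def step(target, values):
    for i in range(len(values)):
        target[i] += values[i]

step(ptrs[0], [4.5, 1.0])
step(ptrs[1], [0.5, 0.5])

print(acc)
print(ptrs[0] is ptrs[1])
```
[5.0, 1.5]
True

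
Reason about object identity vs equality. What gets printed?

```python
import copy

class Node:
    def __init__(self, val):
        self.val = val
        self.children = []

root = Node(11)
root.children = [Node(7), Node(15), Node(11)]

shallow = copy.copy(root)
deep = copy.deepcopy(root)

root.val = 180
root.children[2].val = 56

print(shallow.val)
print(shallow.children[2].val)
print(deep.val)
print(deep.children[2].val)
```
11
56
11
11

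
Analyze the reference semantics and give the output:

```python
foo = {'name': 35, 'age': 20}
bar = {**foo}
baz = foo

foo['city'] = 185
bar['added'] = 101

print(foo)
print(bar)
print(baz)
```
{'name': 35, 'age': 20, 'city': 185}
{'name': 35, 'age': 20, 'added': 101}
{'name': 35, 'age': 20, 'city': 185}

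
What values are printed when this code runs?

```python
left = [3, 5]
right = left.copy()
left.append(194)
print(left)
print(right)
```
[3, 5, 194]
[3, 5]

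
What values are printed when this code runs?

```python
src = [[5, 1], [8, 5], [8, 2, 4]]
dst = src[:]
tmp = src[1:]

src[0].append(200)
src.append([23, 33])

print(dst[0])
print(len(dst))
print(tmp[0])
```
[5, 1, 200]
3
[8, 5]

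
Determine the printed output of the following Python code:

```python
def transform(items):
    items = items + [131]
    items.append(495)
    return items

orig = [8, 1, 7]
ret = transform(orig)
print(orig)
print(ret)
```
[8, 1, 7]
[8, 1, 7, 131, 495]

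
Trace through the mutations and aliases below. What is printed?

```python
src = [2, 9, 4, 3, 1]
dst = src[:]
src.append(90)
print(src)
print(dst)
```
[2, 9, 4, 3, 1, 90]
[2, 9, 4, 3, 1]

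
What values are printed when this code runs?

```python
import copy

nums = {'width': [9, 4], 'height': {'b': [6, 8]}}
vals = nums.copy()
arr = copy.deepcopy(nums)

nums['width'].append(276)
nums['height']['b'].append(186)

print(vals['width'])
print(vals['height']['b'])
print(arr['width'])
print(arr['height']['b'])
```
[9, 4, 276]
[6, 8, 186]
[9, 4]
[6, 8]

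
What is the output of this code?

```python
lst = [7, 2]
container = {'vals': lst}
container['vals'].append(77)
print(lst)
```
[7, 2, 77]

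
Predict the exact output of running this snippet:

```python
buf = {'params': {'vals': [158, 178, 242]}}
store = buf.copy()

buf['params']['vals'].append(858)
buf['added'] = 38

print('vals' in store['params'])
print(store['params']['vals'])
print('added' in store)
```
True
[158, 178, 242, 858]
False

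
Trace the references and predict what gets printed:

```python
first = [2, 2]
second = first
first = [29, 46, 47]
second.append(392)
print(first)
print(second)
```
[29, 46, 47]
[2, 2, 392]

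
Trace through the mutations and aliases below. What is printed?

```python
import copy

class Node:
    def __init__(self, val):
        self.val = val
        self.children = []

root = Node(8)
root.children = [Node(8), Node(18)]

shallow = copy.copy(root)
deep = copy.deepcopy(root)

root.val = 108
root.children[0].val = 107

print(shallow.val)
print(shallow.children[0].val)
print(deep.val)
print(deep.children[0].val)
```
8
107
8
8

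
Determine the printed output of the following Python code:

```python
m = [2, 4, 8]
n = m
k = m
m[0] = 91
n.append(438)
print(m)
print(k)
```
[91, 4, 8, 438]
[91, 4, 8, 438]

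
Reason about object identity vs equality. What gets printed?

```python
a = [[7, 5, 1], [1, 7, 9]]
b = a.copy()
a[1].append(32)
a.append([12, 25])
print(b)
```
[[7, 5, 1], [1, 7, 9, 32]]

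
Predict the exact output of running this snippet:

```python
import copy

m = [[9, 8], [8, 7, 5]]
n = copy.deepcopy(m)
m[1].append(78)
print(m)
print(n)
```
[[9, 8], [8, 7, 5, 78]]
[[9, 8], [8, 7, 5]]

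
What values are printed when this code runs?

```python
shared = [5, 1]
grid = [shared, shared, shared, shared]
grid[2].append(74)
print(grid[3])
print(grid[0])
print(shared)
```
[5, 1, 74]
[5, 1, 74]
[5, 1, 74]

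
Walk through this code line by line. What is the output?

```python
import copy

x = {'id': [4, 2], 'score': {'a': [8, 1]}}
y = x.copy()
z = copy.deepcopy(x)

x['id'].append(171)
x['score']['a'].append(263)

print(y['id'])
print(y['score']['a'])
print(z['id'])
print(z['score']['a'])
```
[4, 2, 171]
[8, 1, 263]
[4, 2]
[8, 1]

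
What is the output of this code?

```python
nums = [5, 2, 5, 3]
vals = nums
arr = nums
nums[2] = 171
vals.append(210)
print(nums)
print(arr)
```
[5, 2, 171, 3, 210]
[5, 2, 171, 3, 210]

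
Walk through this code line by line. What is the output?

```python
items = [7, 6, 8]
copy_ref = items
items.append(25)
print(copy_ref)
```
[7, 6, 8, 25]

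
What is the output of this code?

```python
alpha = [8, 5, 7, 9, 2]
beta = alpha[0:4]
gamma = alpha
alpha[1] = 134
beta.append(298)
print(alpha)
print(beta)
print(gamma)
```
[8, 134, 7, 9, 2]
[8, 5, 7, 9, 298]
[8, 134, 7, 9, 2]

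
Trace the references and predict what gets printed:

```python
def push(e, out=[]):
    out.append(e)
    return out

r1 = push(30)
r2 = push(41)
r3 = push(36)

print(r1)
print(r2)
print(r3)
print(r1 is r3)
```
[30, 41, 36]
[30, 41, 36]
[30, 41, 36]
True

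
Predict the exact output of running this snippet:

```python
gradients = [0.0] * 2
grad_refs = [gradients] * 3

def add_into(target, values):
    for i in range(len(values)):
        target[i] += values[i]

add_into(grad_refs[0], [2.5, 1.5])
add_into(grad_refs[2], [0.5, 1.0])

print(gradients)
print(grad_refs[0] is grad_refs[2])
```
[3.0, 2.5]
True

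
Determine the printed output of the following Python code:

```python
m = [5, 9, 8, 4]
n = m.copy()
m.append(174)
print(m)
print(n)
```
[5, 9, 8, 4, 174]
[5, 9, 8, 4]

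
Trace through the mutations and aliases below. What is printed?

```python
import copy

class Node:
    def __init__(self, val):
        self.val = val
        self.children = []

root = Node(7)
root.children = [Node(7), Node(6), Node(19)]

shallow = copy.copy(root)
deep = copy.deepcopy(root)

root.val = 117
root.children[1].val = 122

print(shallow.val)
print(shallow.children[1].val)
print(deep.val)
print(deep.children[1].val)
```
7
122
7
6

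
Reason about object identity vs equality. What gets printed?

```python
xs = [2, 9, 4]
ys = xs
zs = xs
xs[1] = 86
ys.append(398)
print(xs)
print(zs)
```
[2, 86, 4, 398]
[2, 86, 4, 398]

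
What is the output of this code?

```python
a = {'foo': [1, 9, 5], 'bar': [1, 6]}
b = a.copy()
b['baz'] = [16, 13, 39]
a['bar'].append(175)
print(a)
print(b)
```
{'foo': [1, 9, 5], 'bar': [1, 6, 175]}
{'foo': [1, 9, 5], 'bar': [1, 6, 175], 'baz': [16, 13, 39]}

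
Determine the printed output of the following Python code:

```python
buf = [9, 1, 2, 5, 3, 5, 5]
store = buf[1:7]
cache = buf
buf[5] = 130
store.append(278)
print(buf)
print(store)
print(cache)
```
[9, 1, 2, 5, 3, 130, 5]
[1, 2, 5, 3, 5, 5, 278]
[9, 1, 2, 5, 3, 130, 5]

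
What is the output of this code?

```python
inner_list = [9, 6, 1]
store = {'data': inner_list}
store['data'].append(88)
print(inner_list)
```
[9, 6, 1, 88]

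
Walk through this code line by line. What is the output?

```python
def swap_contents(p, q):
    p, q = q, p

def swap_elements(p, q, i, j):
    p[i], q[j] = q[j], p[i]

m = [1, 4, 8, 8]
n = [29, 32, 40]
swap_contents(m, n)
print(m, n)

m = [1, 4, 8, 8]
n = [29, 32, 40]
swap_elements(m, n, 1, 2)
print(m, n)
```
[1, 4, 8, 8] [29, 32, 40]
[1, 40, 8, 8] [29, 32, 4]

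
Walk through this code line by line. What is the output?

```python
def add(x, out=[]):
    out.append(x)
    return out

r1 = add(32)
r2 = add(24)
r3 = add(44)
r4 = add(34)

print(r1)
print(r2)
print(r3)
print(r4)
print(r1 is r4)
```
[32, 24, 44, 34]
[32, 24, 44, 34]
[32, 24, 44, 34]
[32, 24, 44, 34]
True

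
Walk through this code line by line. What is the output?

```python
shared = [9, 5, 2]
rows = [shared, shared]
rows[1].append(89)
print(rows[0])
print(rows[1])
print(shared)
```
[9, 5, 2, 89]
[9, 5, 2, 89]
[9, 5, 2, 89]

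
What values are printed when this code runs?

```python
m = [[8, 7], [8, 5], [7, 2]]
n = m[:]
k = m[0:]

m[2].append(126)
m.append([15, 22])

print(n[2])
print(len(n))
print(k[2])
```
[7, 2, 126]
3
[7, 2, 126]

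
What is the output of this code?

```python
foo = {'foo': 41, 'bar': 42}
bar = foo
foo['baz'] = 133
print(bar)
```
{'foo': 41, 'bar': 42, 'baz': 133}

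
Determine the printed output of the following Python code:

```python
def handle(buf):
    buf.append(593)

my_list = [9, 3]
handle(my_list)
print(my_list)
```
[9, 3, 593]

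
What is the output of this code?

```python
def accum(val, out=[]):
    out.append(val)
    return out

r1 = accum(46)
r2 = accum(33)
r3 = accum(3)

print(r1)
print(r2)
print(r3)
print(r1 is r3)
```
[46, 33, 3]
[46, 33, 3]
[46, 33, 3]
True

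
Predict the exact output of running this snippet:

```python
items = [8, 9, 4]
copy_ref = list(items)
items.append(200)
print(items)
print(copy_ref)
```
[8, 9, 4, 200]
[8, 9, 4]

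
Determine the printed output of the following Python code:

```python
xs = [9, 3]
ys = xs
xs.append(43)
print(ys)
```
[9, 3, 43]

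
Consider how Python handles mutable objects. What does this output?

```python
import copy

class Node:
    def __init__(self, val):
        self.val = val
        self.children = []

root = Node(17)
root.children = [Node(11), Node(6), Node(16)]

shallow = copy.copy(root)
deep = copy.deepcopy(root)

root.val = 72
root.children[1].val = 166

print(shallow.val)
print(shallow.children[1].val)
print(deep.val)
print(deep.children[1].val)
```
17
166
17
6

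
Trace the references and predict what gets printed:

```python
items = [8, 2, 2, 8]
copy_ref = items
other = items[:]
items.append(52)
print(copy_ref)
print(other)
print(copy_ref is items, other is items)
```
[8, 2, 2, 8, 52]
[8, 2, 2, 8]
True False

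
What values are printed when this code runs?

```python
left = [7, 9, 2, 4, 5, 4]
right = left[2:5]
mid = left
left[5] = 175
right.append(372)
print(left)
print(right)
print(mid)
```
[7, 9, 2, 4, 5, 175]
[2, 4, 5, 372]
[7, 9, 2, 4, 5, 175]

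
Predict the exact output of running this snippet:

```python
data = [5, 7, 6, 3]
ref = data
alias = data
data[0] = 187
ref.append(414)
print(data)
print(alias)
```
[187, 7, 6, 3, 414]
[187, 7, 6, 3, 414]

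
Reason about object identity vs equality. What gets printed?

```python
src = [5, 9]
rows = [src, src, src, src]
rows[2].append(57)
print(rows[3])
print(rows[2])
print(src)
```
[5, 9, 57]
[5, 9, 57]
[5, 9, 57]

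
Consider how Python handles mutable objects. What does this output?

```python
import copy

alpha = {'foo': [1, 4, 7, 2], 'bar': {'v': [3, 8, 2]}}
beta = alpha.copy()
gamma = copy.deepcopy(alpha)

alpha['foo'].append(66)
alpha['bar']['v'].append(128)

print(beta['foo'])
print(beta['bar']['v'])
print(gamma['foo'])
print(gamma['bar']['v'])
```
[1, 4, 7, 2, 66]
[3, 8, 2, 128]
[1, 4, 7, 2]
[3, 8, 2]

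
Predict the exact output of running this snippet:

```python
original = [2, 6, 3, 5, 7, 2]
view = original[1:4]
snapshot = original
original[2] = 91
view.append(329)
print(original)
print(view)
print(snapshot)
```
[2, 6, 91, 5, 7, 2]
[6, 3, 5, 329]
[2, 6, 91, 5, 7, 2]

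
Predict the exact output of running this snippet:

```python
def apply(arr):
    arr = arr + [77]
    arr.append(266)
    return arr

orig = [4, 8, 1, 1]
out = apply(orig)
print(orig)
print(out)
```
[4, 8, 1, 1]
[4, 8, 1, 1, 77, 266]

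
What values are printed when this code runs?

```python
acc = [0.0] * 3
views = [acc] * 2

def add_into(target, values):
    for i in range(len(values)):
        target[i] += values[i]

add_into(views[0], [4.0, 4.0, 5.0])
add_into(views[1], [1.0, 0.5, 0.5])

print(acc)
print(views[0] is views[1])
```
[5.0, 4.5, 5.5]
True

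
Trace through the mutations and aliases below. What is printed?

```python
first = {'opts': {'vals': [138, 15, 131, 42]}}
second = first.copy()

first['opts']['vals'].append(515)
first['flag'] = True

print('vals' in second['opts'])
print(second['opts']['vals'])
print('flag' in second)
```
True
[138, 15, 131, 42, 515]
False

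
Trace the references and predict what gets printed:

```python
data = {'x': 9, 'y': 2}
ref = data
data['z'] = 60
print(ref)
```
{'x': 9, 'y': 2, 'z': 60}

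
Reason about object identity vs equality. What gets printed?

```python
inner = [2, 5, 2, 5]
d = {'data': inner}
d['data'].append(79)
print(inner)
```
[2, 5, 2, 5, 79]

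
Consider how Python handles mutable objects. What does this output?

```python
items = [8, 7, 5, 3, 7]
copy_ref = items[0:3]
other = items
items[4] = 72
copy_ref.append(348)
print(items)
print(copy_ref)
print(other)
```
[8, 7, 5, 3, 72]
[8, 7, 5, 348]
[8, 7, 5, 3, 72]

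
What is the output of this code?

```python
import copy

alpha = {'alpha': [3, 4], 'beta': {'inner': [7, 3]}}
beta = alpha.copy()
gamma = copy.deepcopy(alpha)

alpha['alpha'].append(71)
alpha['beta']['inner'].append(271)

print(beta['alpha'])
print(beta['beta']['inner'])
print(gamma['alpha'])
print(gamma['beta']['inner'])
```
[3, 4, 71]
[7, 3, 271]
[3, 4]
[7, 3]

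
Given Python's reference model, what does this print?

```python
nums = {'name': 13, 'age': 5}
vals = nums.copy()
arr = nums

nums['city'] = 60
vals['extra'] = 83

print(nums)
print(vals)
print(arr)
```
{'name': 13, 'age': 5, 'city': 60}
{'name': 13, 'age': 5, 'extra': 83}
{'name': 13, 'age': 5, 'city': 60}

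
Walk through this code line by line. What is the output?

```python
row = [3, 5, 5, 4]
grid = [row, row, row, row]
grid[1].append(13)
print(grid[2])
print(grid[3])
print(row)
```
[3, 5, 5, 4, 13]
[3, 5, 5, 4, 13]
[3, 5, 5, 4, 13]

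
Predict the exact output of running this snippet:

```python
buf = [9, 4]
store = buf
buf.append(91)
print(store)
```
[9, 4, 91]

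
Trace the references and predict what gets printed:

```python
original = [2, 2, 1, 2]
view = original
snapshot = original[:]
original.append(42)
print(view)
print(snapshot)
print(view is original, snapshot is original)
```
[2, 2, 1, 2, 42]
[2, 2, 1, 2]
True False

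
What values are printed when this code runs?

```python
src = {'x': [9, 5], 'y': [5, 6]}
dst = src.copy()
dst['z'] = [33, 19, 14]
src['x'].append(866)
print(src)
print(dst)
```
{'x': [9, 5, 866], 'y': [5, 6]}
{'x': [9, 5, 866], 'y': [5, 6], 'z': [33, 19, 14]}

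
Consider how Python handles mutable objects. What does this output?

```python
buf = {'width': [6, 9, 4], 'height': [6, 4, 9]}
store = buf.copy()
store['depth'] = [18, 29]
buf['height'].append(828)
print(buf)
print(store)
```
{'width': [6, 9, 4], 'height': [6, 4, 9, 828]}
{'width': [6, 9, 4], 'height': [6, 4, 9, 828], 'depth': [18, 29]}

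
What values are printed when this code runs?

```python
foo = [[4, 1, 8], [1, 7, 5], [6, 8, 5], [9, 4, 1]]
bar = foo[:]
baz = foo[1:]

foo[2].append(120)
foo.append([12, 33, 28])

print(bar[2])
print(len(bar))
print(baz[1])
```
[6, 8, 5, 120]
4
[6, 8, 5, 120]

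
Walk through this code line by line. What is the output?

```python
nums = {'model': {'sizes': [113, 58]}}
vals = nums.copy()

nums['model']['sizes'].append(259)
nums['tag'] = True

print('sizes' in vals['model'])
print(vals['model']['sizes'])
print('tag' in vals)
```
True
[113, 58, 259]
False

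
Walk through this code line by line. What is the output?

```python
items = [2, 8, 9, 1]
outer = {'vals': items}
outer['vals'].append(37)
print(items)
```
[2, 8, 9, 1, 37]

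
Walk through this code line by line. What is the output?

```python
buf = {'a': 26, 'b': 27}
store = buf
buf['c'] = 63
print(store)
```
{'a': 26, 'b': 27, 'c': 63}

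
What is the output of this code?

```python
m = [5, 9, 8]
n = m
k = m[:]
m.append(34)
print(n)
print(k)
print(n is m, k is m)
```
[5, 9, 8, 34]
[5, 9, 8]
True False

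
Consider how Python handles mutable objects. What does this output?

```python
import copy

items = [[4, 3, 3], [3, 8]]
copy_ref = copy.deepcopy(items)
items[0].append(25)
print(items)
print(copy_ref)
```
[[4, 3, 3, 25], [3, 8]]
[[4, 3, 3], [3, 8]]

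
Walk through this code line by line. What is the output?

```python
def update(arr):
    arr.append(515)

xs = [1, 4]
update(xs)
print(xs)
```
[1, 4, 515]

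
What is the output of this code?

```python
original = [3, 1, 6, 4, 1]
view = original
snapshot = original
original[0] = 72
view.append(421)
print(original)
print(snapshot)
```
[72, 1, 6, 4, 1, 421]
[72, 1, 6, 4, 1, 421]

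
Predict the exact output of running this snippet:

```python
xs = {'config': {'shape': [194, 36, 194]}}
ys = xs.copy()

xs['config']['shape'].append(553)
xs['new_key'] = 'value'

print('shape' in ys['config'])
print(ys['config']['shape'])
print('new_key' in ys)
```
True
[194, 36, 194, 553]
False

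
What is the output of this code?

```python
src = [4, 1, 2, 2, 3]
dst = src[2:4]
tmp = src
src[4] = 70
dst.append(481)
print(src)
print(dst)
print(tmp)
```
[4, 1, 2, 2, 70]
[2, 2, 481]
[4, 1, 2, 2, 70]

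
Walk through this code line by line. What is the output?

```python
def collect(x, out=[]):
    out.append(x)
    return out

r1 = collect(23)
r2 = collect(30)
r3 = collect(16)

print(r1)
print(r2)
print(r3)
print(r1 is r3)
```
[23, 30, 16]
[23, 30, 16]
[23, 30, 16]
True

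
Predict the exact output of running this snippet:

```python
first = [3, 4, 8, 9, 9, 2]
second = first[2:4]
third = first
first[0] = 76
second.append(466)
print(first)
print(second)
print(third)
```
[76, 4, 8, 9, 9, 2]
[8, 9, 466]
[76, 4, 8, 9, 9, 2]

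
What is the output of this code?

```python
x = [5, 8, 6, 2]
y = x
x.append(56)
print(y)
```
[5, 8, 6, 2, 56]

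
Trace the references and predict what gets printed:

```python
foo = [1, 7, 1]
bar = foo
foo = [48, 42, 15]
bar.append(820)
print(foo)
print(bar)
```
[48, 42, 15]
[1, 7, 1, 820]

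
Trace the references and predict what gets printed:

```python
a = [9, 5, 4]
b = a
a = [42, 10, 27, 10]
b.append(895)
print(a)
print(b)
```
[42, 10, 27, 10]
[9, 5, 4, 895]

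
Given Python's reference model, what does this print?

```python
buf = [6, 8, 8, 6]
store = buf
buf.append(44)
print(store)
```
[6, 8, 8, 6, 44]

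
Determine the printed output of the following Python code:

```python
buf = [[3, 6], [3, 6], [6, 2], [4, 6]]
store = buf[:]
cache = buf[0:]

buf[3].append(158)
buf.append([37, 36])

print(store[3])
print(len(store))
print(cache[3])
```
[4, 6, 158]
4
[4, 6, 158]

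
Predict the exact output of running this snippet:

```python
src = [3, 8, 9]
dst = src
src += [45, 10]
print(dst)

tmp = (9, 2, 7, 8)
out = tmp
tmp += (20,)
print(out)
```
[3, 8, 9, 45, 10]
(9, 2, 7, 8)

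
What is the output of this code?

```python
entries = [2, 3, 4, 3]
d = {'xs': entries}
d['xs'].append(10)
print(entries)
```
[2, 3, 4, 3, 10]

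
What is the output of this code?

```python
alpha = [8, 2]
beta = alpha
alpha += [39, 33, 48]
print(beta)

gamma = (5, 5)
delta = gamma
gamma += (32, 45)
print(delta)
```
[8, 2, 39, 33, 48]
(5, 5)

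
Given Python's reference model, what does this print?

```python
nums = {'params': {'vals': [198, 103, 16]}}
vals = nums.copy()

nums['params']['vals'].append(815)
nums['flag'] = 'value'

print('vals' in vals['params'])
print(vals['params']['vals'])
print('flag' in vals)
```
True
[198, 103, 16, 815]
False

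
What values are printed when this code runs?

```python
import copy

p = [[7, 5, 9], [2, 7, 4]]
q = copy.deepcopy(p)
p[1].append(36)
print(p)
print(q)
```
[[7, 5, 9], [2, 7, 4, 36]]
[[7, 5, 9], [2, 7, 4]]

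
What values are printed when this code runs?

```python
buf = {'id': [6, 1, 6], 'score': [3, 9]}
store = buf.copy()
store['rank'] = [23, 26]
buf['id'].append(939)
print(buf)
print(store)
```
{'id': [6, 1, 6, 939], 'score': [3, 9]}
{'id': [6, 1, 6, 939], 'score': [3, 9], 'rank': [23, 26]}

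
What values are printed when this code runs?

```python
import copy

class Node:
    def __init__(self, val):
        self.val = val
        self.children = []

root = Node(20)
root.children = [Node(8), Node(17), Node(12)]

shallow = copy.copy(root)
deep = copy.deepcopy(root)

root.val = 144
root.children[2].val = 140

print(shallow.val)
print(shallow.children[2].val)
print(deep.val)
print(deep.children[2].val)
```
20
140
20
12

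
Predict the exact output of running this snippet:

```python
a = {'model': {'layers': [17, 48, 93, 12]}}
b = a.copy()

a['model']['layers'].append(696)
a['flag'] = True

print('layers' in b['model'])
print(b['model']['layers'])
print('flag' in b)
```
True
[17, 48, 93, 12, 696]
False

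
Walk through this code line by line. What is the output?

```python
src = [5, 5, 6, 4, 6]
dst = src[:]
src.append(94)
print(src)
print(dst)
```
[5, 5, 6, 4, 6, 94]
[5, 5, 6, 4, 6]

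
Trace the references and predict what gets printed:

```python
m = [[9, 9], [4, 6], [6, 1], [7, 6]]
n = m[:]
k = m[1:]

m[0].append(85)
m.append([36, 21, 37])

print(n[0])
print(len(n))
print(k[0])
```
[9, 9, 85]
4
[4, 6]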